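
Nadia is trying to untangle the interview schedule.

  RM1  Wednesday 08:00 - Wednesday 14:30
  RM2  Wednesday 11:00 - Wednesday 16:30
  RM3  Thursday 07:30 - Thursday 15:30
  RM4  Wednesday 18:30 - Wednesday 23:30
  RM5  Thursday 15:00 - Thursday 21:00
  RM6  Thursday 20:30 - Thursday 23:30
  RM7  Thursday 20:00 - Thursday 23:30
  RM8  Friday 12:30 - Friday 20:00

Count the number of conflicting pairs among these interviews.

Sorted by start: RM1, RM2, RM4, RM3, RM5, RM7, RM6, RM8.
RM2 starts before RM1 ends → RM1 and RM2 overlap.
RM4 starts after RM1 ends — done with RM1.
RM4 starts after RM2 ends — done with RM2.
RM3 starts after RM4 ends — done with RM4.
RM5 starts before RM3 ends → RM3 and RM5 overlap.
RM7 starts after RM3 ends — done with RM3.
RM7 starts before RM5 ends → RM5 and RM7 overlap.
RM6 starts before RM5 ends → RM5 and RM6 overlap.
RM8 starts after RM5 ends.
RM6 starts before RM7 ends → RM7 and RM6 overlap.
RM8 starts after RM7 ends.
RM8 starts after RM6 ends.
Overlapping pairs: RM1 & RM2, RM3 & RM5, RM5 & RM6, RM5 & RM7, RM6 & RM7 — 5 in total.

5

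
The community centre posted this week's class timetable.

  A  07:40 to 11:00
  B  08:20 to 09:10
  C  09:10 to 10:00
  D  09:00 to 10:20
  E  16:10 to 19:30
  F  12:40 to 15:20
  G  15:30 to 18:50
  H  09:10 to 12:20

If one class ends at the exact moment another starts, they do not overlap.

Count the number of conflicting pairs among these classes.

Sorted by start: A, B, D, C, H, F, G, E.
B starts before A ends → A and B overlap.
D starts before A ends → A and D overlap.
C starts before A ends → A and C overlap.
H starts before A ends → A and H overlap.
F starts after A ends, so nothing later overlaps A either.
D starts before B ends → B and D overlap.
C starts exactly when B ends (back-to-back, no overlap), so nothing later overlaps B either.
C starts before D ends → D and C overlap.
H starts before D ends → D and H overlap.
F starts after D ends, so nothing later overlaps D either.
H starts before C ends → C and H overlap.
F starts after C ends, so nothing later overlaps C either.
F starts after H ends, so nothing later overlaps H either.
G starts after F ends, so nothing later overlaps F either.
E starts before G ends → G and E overlap.
Overlapping pairs: A & B, A & C, A & D, A & H, B & D, C & D, C & H, D & H, E & G — 9 in total.

9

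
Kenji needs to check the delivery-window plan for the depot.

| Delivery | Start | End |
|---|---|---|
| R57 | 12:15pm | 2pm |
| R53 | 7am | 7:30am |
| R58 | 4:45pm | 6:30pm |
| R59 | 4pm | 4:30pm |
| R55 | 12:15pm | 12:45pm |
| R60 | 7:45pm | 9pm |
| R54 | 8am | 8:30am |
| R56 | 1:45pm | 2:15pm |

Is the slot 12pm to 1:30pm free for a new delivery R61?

No — it overlaps R55, R57

R53: ends 7:30am at or before R61 starts 12pm → clear.
R54: ends 8:30am at or before R61 starts 12pm → clear.
R55: starts 12:15pm before R61 ends 1:30pm, and ends 12:45pm after R61 starts 12pm → overlap.
R57: starts 12:15pm before R61 ends 1:30pm, and ends 2pm after R61 starts 12pm → overlap.
R56: starts 1:45pm at or after R61 ends 1:30pm → clear.
R59: starts 4pm at or after R61 ends 1:30pm → clear.
R58: starts 4:45pm at or after R61 ends 1:30pm → clear.
R60: starts 7:45pm at or after R61 ends 1:30pm → clear.
R61 overlaps R55, R57.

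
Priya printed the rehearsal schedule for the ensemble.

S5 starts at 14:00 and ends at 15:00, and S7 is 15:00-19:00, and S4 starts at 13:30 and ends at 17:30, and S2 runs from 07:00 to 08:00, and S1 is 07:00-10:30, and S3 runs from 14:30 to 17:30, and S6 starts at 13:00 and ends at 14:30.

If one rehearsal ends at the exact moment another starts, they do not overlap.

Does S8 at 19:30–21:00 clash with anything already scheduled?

S1: ends 10:30 at or before S8 starts 19:30 → clear.
S2: ends 08:00 at or before S8 starts 19:30 → clear.
S6: ends 14:30 at or before S8 starts 19:30 → clear.
S4: ends 17:30 at or before S8 starts 19:30 → clear.
S5: ends 15:00 at or before S8 starts 19:30 → clear.
S3: ends 17:30 at or before S8 starts 19:30 → clear.
S7: ends 19:00 at or before S8 starts 19:30 → clear.

No — it doesn't clash with anything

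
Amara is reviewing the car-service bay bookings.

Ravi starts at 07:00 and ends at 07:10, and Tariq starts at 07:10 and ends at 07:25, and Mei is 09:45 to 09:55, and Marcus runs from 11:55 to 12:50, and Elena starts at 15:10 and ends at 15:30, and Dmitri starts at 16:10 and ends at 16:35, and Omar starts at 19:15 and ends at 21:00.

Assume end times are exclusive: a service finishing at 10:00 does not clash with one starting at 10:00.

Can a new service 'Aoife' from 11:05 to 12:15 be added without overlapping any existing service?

Ravi: ends 07:10 at or before Aoife starts 11:05 → clear.
Tariq: ends 07:25 at or before Aoife starts 11:05 → clear.
Mei: ends 09:55 at or before Aoife starts 11:05 → clear.
Marcus: starts 11:55 before Aoife ends 12:15, and ends 12:50 after Aoife starts 11:05 → overlap.
Elena: starts 15:10 at or after Aoife ends 12:15 → clear.
Dmitri: starts 16:10 at or after Aoife ends 12:15 → clear.
Omar: starts 19:15 at or after Aoife ends 12:15 → clear.
Aoife overlaps Marcus.

No — it overlaps Marcus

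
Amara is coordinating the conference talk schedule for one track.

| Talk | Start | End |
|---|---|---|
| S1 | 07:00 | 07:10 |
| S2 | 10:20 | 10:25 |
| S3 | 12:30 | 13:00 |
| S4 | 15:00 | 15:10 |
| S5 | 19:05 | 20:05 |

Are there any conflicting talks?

Sorted by start: S1, S2, S3, S4, S5.
S2 starts after S1 ends, so nothing later overlaps S1 either.
S3 starts after S2 ends, so nothing later overlaps S2 either.
S4 starts after S3 ends, so nothing later overlaps S3 either.
S5 starts after S4 ends.
Every pair is clear; the schedule has no overlaps.

No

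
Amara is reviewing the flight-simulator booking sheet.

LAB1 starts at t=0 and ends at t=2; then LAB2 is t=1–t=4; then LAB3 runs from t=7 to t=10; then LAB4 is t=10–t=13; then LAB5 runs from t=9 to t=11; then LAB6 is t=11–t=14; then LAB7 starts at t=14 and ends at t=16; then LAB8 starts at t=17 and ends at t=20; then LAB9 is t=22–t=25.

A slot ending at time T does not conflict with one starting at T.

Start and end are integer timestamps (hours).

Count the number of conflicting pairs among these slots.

Sorted by start: LAB1, LAB2, LAB3, LAB5, LAB4, LAB6, LAB7, LAB8, LAB9.
LAB2 starts before LAB1 ends → LAB1 and LAB2 overlap.
LAB3 starts after LAB1 ends; LAB1 is clear from here.
LAB3 starts after LAB2 ends; LAB2 is clear from here.
LAB5 starts before LAB3 ends → LAB3 and LAB5 overlap.
LAB4 starts exactly when LAB3 ends (back-to-back, no overlap); LAB3 is clear from here.
LAB4 starts before LAB5 ends → LAB5 and LAB4 overlap.
LAB6 starts exactly when LAB5 ends (back-to-back, no overlap); LAB5 is clear from here.
LAB6 starts before LAB4 ends → LAB4 and LAB6 overlap.
LAB7 starts after LAB4 ends; LAB4 is clear from here.
LAB7 starts exactly when LAB6 ends (back-to-back, no overlap); LAB6 is clear from here.
LAB8 starts after LAB7 ends; LAB7 is clear from here.
LAB9 starts after LAB8 ends.
Overlapping pairs: LAB1 & LAB2, LAB3 & LAB5, LAB4 & LAB5, LAB4 & LAB6 — 4 in total.

4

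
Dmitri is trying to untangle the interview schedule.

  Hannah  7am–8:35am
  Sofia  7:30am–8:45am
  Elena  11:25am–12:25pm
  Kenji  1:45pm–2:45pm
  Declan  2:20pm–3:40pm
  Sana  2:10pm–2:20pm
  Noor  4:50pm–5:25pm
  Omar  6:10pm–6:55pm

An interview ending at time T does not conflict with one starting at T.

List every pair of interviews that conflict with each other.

Declan & Kenji, Hannah & Sofia, Kenji & Sana

Sorted by start: Hannah, Sofia, Elena, Kenji, Sana, Declan, Noor, Omar.
Sofia starts before Hannah ends → Hannah and Sofia overlap.
Elena starts after Hannah ends, so Hannah has no further overlaps.
Elena starts after Sofia ends, so Sofia has no further overlaps.
Kenji starts after Elena ends, so Elena has no further overlaps.
Sana starts before Kenji ends → Kenji and Sana overlap.
Declan starts before Kenji ends → Kenji and Declan overlap.
Noor starts after Kenji ends, so Kenji has no further overlaps.
Declan starts exactly when Sana ends (back-to-back, no overlap), so Sana has no further overlaps.
Noor starts after Declan ends, so Declan has no further overlaps.
Omar starts after Noor ends.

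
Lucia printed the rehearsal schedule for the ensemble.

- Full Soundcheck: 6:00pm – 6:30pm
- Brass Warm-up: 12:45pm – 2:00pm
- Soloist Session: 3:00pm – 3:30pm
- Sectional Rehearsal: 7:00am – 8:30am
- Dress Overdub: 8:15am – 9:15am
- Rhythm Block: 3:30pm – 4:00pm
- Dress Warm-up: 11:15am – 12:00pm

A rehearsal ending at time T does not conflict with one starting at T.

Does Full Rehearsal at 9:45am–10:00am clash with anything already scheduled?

No — it doesn't clash with anything

Sectional Rehearsal: ends 8:30am at or before Full Rehearsal starts 9:45am → clear.
Dress Overdub: ends 9:15am at or before Full Rehearsal starts 9:45am → clear.
Dress Warm-up: starts 11:15am at or after Full Rehearsal ends 10:00am → clear.
Brass Warm-up: starts 12:45pm at or after Full Rehearsal ends 10:00am → clear.
Soloist Session: starts 3:00pm at or after Full Rehearsal ends 10:00am → clear.
Rhythm Block: starts 3:30pm at or after Full Rehearsal ends 10:00am → clear.
Full Soundcheck: starts 6:00pm at or after Full Rehearsal ends 10:00am → clear.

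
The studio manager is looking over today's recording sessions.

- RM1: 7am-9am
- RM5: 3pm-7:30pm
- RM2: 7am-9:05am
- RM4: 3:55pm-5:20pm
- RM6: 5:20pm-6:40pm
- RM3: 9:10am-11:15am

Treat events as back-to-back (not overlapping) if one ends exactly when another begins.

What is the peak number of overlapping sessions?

2

Walk through starts and ends in time order (an end at T is processed before a start at T):
7am start RM1 → 1
7am start RM2 → 2
9am end RM1 → 1
9:05am end RM2 → 0
9:10am start RM3 → 1
11:15am end RM3 → 0
3pm start RM5 → 1
3:55pm start RM4 → 2
5:20pm end RM4 → 1
5:20pm start RM6 → 2
6:40pm end RM6 → 1
7:30pm end RM5 → 0
Peak is 2, at 7am (RM1, RM2).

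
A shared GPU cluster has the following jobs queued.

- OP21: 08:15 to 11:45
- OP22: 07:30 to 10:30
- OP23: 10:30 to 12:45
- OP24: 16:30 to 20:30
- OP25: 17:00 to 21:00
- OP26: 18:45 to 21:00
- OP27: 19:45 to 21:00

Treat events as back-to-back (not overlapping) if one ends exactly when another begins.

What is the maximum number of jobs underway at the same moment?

4

Sweep the timeline, counting +1 at each start and −1 at each end (ends before starts at a tie):
07:30 start OP22 → 1
08:15 start OP21 → 2
10:30 end OP22 → 1
10:30 start OP23 → 2
11:45 end OP21 → 1
12:45 end OP23 → 0
16:30 start OP24 → 1
17:00 start OP25 → 2
18:45 start OP26 → 3
19:45 start OP27 → 4
20:30 end OP24 → 3
21:00 end OP25 → 2
21:00 end OP26 → 1
21:00 end OP27 → 0
Peak is 4, at 19:45 (OP24, OP25, OP26, OP27).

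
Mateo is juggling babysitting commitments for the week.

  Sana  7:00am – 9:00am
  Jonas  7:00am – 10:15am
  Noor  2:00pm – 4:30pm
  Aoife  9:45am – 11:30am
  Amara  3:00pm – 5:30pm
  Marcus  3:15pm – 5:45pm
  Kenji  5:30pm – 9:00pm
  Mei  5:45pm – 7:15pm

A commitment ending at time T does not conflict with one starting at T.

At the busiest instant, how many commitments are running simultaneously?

3

Sort all start/end points and keep a running count:
7:00am start Jonas → 1
7:00am start Sana → 2
9:00am end Sana → 1
9:45am start Aoife → 2
10:15am end Jonas → 1
11:30am end Aoife → 0
2:00pm start Noor → 1
3:00pm start Amara → 2
3:15pm start Marcus → 3
4:30pm end Noor → 2
5:30pm end Amara → 1
5:30pm start Kenji → 2
5:45pm end Marcus → 1
5:45pm start Mei → 2
7:15pm end Mei → 1
9:00pm end Kenji → 0
Peak is 3, at 3:15pm (Amara, Marcus, Noor).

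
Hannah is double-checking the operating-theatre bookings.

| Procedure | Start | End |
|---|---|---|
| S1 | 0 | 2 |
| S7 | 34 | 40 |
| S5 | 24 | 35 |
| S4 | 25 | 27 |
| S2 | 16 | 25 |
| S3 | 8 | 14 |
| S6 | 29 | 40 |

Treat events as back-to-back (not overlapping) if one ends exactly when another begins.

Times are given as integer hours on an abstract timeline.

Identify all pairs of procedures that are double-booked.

Two intervals overlap when each starts before the other ends.
Sorted by start: S1, S3, S2, S5, S4, S6, S7.
S3 starts after S1 ends, so nothing later overlaps S1 either.
S2 starts after S3 ends, so nothing later overlaps S3 either.
S5 starts before S2 ends → S2 and S5 overlap.
S4 starts exactly when S2 ends (back-to-back, no overlap), so nothing later overlaps S2 either.
S4 starts before S5 ends → S5 and S4 overlap.
S6 starts before S5 ends → S5 and S6 overlap.
S7 starts before S5 ends → S5 and S7 overlap.
S6 starts after S4 ends, so nothing later overlaps S4 either.
S7 starts before S6 ends → S6 and S7 overlap.

S2 & S5, S4 & S5, S5 & S6, S5 & S7, S6 & S7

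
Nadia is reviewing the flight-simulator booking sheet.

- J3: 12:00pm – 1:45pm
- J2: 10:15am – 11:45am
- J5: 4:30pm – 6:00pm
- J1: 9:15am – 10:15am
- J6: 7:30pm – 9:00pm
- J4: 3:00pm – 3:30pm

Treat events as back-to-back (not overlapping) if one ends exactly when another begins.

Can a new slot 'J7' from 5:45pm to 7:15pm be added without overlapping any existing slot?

J1: ends 10:15am at or before J7 starts 5:45pm → clear.
J2: ends 11:45am at or before J7 starts 5:45pm → clear.
J3: ends 1:45pm at or before J7 starts 5:45pm → clear.
J4: ends 3:30pm at or before J7 starts 5:45pm → clear.
J5: starts 4:30pm before J7 ends 7:15pm, and ends 6:00pm after J7 starts 5:45pm → overlap.
J6: starts 7:30pm at or after J7 ends 7:15pm → clear.
J7 overlaps J5.

No — it overlaps J5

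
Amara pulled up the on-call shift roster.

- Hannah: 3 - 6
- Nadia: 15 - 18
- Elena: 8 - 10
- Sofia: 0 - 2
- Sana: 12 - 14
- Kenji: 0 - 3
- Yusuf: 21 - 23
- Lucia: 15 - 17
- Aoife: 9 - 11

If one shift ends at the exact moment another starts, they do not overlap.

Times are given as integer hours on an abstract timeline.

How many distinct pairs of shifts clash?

Sorted by start: Kenji, Sofia, Hannah, Elena, Aoife, Sana, Nadia, Lucia, Yusuf.
Sofia starts before Kenji ends → Kenji and Sofia overlap.
Hannah starts exactly when Kenji ends (back-to-back, no overlap), so nothing later overlaps Kenji either.
Hannah starts after Sofia ends, so nothing later overlaps Sofia either.
Elena starts after Hannah ends, so nothing later overlaps Hannah either.
Aoife starts before Elena ends → Elena and Aoife overlap.
Sana starts after Elena ends, so nothing later overlaps Elena either.
Sana starts after Aoife ends, so nothing later overlaps Aoife either.
Nadia starts after Sana ends, so nothing later overlaps Sana either.
Lucia starts before Nadia ends → Nadia and Lucia overlap.
Yusuf starts after Nadia ends.
Yusuf starts after Lucia ends.
Overlapping pairs: Aoife & Elena, Kenji & Sofia, Lucia & Nadia — 3 in total.

3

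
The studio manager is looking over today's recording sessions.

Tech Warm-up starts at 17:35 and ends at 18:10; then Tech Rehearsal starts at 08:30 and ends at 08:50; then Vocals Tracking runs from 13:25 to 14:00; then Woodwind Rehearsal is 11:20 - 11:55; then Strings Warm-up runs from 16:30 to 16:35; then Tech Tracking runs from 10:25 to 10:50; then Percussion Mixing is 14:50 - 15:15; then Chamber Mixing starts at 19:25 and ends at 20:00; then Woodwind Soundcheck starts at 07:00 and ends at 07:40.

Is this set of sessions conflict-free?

Yes

Sorted by start: Woodwind Soundcheck, Tech Rehearsal, Tech Tracking, Woodwind Rehearsal, Vocals Tracking, Percussion Mixing, Strings Warm-up, Tech Warm-up, Chamber Mixing.
Tech Rehearsal starts after Woodwind Soundcheck ends; Woodwind Soundcheck is clear from here.
Tech Tracking starts after Tech Rehearsal ends; Tech Rehearsal is clear from here.
Woodwind Rehearsal starts after Tech Tracking ends; Tech Tracking is clear from here.
Vocals Tracking starts after Woodwind Rehearsal ends; Woodwind Rehearsal is clear from here.
Percussion Mixing starts after Vocals Tracking ends; Vocals Tracking is clear from here.
Strings Warm-up starts after Percussion Mixing ends; Percussion Mixing is clear from here.
Tech Warm-up starts after Strings Warm-up ends; Strings Warm-up is clear from here.
Chamber Mixing starts after Tech Warm-up ends.
Every pair is clear; the schedule has no overlaps.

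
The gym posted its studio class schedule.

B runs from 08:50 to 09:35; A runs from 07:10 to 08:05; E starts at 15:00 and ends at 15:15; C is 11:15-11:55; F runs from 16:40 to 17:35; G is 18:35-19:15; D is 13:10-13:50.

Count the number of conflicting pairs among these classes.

0

Sorted by start: A, B, C, D, E, F, G.
B starts after A ends, so nothing later overlaps A either.
C starts after B ends, so nothing later overlaps B either.
D starts after C ends, so nothing later overlaps C either.
E starts after D ends, so nothing later overlaps D either.
F starts after E ends, so nothing later overlaps E either.
G starts after F ends.
No pair overlaps.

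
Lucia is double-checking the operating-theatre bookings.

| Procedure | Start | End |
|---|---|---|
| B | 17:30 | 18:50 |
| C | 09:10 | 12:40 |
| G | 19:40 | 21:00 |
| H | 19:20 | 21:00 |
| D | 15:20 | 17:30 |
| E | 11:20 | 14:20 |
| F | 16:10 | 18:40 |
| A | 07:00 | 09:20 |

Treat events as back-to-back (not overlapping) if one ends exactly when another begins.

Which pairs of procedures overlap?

A & C, B & F, C & E, D & F, G & H

Sorted by start: A, C, E, D, F, B, H, G.
C starts before A ends → A and C overlap.
E starts after A ends; A is clear from here.
E starts before C ends → C and E overlap.
D starts after C ends; C is clear from here.
D starts after E ends; E is clear from here.
F starts before D ends → D and F overlap.
B starts exactly when D ends (back-to-back, no overlap); D is clear from here.
B starts before F ends → F and B overlap.
H starts after F ends; F is clear from here.
H starts after B ends; B is clear from here.
G starts before H ends → H and G overlap.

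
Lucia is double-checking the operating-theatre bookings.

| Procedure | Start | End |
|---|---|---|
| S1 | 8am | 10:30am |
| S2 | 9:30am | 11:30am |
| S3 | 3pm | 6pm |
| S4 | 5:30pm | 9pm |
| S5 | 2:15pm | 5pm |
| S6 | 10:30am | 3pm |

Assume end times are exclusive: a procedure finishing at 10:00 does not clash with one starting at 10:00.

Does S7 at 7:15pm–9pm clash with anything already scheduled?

Yes — it overlaps S4

S1: ends 10:30am at or before S7 starts 7:15pm → clear.
S2: ends 11:30am at or before S7 starts 7:15pm → clear.
S6: ends 3pm at or before S7 starts 7:15pm → clear.
S5: ends 5pm at or before S7 starts 7:15pm → clear.
S3: ends 6pm at or before S7 starts 7:15pm → clear.
S4: starts 5:30pm before S7 ends 9pm, and ends 9pm after S7 starts 7:15pm → overlap.
S7 overlaps S4.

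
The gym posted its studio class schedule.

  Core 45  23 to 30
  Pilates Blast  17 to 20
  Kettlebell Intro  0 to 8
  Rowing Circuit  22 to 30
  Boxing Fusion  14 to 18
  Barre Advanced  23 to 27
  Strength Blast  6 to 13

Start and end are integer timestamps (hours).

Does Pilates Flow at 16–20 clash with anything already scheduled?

Yes — it overlaps Boxing Fusion, Pilates Blast

Kettlebell Intro: ends 8 at or before Pilates Flow starts 16 → clear.
Strength Blast: ends 13 at or before Pilates Flow starts 16 → clear.
Boxing Fusion: starts 14 before Pilates Flow ends 20, and ends 18 after Pilates Flow starts 16 → overlap.
Pilates Blast: starts 17 before Pilates Flow ends 20, and ends 20 after Pilates Flow starts 16 → overlap.
Rowing Circuit: starts 22 at or after Pilates Flow ends 20 → clear.
Barre Advanced: starts 23 at or after Pilates Flow ends 20 → clear.
Core 45: starts 23 at or after Pilates Flow ends 20 → clear.
Pilates Flow overlaps Boxing Fusion, Pilates Blast.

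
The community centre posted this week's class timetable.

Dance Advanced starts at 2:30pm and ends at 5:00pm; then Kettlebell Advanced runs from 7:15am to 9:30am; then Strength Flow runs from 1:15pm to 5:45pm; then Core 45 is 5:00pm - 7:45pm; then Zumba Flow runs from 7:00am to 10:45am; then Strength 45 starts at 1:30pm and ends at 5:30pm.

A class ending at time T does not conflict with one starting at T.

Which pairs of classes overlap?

Core 45 & Strength 45, Core 45 & Strength Flow, Dance Advanced & Strength 45, Dance Advanced & Strength Flow, Kettlebell Advanced & Zumba Flow, Strength 45 & Strength Flow

Sorted by start: Zumba Flow, Kettlebell Advanced, Strength Flow, Strength 45, Dance Advanced, Core 45.
Kettlebell Advanced starts before Zumba Flow ends → Zumba Flow and Kettlebell Advanced overlap.
Strength Flow starts after Zumba Flow ends — done with Zumba Flow.
Strength Flow starts after Kettlebell Advanced ends — done with Kettlebell Advanced.
Strength 45 starts before Strength Flow ends → Strength Flow and Strength 45 overlap.
Dance Advanced starts before Strength Flow ends → Strength Flow and Dance Advanced overlap.
Core 45 starts before Strength Flow ends → Strength Flow and Core 45 overlap.
Dance Advanced starts before Strength 45 ends → Strength 45 and Dance Advanced overlap.
Core 45 starts before Strength 45 ends → Strength 45 and Core 45 overlap.
Core 45 starts exactly when Dance Advanced ends (back-to-back, no overlap).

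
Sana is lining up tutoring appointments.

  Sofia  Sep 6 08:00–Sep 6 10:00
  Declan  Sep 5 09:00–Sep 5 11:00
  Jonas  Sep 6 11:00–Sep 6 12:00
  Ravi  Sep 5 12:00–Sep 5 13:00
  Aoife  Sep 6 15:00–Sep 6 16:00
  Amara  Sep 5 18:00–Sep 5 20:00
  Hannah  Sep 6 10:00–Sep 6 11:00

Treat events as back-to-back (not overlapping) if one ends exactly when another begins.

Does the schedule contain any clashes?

No

Check each pair: they overlap iff neither finishes before the other starts.
Sorted by start: Declan, Ravi, Amara, Sofia, Hannah, Jonas, Aoife.
Ravi starts after Declan ends, so nothing later overlaps Declan either.
Amara starts after Ravi ends, so nothing later overlaps Ravi either.
Sofia starts after Amara ends, so nothing later overlaps Amara either.
Hannah starts exactly when Sofia ends (back-to-back, no overlap), so nothing later overlaps Sofia either.
Jonas starts exactly when Hannah ends (back-to-back, no overlap), so nothing later overlaps Hannah either.
Aoife starts after Jonas ends.
Every pair is clear; the schedule has no overlaps.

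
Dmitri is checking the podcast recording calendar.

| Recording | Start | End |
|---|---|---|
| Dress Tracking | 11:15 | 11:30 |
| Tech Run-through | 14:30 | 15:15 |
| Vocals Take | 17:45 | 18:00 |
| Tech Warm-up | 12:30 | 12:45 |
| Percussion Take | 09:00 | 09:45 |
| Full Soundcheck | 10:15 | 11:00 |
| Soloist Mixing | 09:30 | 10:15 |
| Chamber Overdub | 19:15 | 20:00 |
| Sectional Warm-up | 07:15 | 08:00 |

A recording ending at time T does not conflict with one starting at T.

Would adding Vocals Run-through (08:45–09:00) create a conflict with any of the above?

Sectional Warm-up: ends 08:00 at or before Vocals Run-through starts 08:45 → clear.
Percussion Take: starts 09:00 at or after Vocals Run-through ends 09:00 → clear.
Soloist Mixing: starts 09:30 at or after Vocals Run-through ends 09:00 → clear.
Full Soundcheck: starts 10:15 at or after Vocals Run-through ends 09:00 → clear.
Dress Tracking: starts 11:15 at or after Vocals Run-through ends 09:00 → clear.
Tech Warm-up: starts 12:30 at or after Vocals Run-through ends 09:00 → clear.
Tech Run-through: starts 14:30 at or after Vocals Run-through ends 09:00 → clear.
Vocals Take: starts 17:45 at or after Vocals Run-through ends 09:00 → clear.
Chamber Overdub: starts 19:15 at or after Vocals Run-through ends 09:00 → clear.

No — it doesn't clash with anything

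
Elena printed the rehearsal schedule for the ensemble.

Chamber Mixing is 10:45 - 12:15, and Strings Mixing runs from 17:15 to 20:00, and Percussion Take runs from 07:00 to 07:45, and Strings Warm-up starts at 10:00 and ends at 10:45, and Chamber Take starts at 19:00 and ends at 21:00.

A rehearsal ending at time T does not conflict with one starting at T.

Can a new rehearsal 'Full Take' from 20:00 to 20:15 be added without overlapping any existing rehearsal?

No — it overlaps Chamber Take

Percussion Take: ends 07:45 at or before Full Take starts 20:00 → clear.
Strings Warm-up: ends 10:45 at or before Full Take starts 20:00 → clear.
Chamber Mixing: ends 12:15 at or before Full Take starts 20:00 → clear.
Strings Mixing: ends 20:00 at or before Full Take starts 20:00 → clear.
Chamber Take: starts 19:00 before Full Take ends 20:15, and ends 21:00 after Full Take starts 20:00 → overlap.
Full Take overlaps Chamber Take.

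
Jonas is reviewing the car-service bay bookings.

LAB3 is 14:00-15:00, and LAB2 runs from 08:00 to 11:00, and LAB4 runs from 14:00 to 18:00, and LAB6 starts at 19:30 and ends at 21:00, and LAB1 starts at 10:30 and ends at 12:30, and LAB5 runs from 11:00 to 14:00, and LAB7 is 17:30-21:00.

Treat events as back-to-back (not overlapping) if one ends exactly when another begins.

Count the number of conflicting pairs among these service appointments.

5

Sorted by start: LAB2, LAB1, LAB5, LAB3, LAB4, LAB7, LAB6.
LAB1 starts before LAB2 ends → LAB2 and LAB1 overlap.
LAB5 starts exactly when LAB2 ends (back-to-back, no overlap), so nothing later overlaps LAB2 either.
LAB5 starts before LAB1 ends → LAB1 and LAB5 overlap.
LAB3 starts after LAB1 ends, so nothing later overlaps LAB1 either.
LAB3 starts exactly when LAB5 ends (back-to-back, no overlap), so nothing later overlaps LAB5 either.
LAB4 starts before LAB3 ends → LAB3 and LAB4 overlap.
LAB7 starts after LAB3 ends, so nothing later overlaps LAB3 either.
LAB7 starts before LAB4 ends → LAB4 and LAB7 overlap.
LAB6 starts after LAB4 ends.
LAB6 starts before LAB7 ends → LAB7 and LAB6 overlap.
Overlapping pairs: LAB1 & LAB2, LAB1 & LAB5, LAB3 & LAB4, LAB4 & LAB7, LAB6 & LAB7 — 5 in total.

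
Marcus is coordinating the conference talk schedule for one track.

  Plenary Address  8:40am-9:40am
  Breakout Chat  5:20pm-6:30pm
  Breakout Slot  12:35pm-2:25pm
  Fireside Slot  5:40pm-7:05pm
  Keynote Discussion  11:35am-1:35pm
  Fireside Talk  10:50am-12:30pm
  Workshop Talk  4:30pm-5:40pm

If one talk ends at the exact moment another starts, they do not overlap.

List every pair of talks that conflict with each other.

Two intervals overlap when each starts before the other ends.
Sorted by start: Plenary Address, Fireside Talk, Keynote Discussion, Breakout Slot, Workshop Talk, Breakout Chat, Fireside Slot.
Fireside Talk starts after Plenary Address ends; Plenary Address is clear from here.
Keynote Discussion starts before Fireside Talk ends → Fireside Talk and Keynote Discussion overlap.
Breakout Slot starts after Fireside Talk ends; Fireside Talk is clear from here.
Breakout Slot starts before Keynote Discussion ends → Keynote Discussion and Breakout Slot overlap.
Workshop Talk starts after Keynote Discussion ends; Keynote Discussion is clear from here.
Workshop Talk starts after Breakout Slot ends; Breakout Slot is clear from here.
Breakout Chat starts before Workshop Talk ends → Workshop Talk and Breakout Chat overlap.
Fireside Slot starts exactly when Workshop Talk ends (back-to-back, no overlap).
Fireside Slot starts before Breakout Chat ends → Breakout Chat and Fireside Slot overlap.

Breakout Chat & Fireside Slot, Breakout Chat & Workshop Talk, Breakout Slot & Keynote Discussion, Fireside Talk & Keynote Discussion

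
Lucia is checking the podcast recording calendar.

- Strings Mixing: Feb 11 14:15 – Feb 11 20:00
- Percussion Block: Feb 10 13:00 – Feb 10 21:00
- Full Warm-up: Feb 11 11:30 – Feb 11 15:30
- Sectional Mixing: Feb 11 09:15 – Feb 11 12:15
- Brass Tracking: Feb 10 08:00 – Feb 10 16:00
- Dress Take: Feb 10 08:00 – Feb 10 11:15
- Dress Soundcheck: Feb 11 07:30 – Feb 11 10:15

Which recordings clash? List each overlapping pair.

Sorted by start: Brass Tracking, Dress Take, Percussion Block, Dress Soundcheck, Sectional Mixing, Full Warm-up, Strings Mixing.
Dress Take starts before Brass Tracking ends → Brass Tracking and Dress Take overlap.
Percussion Block starts before Brass Tracking ends → Brass Tracking and Percussion Block overlap.
Dress Soundcheck starts after Brass Tracking ends, so nothing later overlaps Brass Tracking either.
Percussion Block starts after Dress Take ends, so nothing later overlaps Dress Take either.
Dress Soundcheck starts after Percussion Block ends, so nothing later overlaps Percussion Block either.
Sectional Mixing starts before Dress Soundcheck ends → Dress Soundcheck and Sectional Mixing overlap.
Full Warm-up starts after Dress Soundcheck ends, so nothing later overlaps Dress Soundcheck either.
Full Warm-up starts before Sectional Mixing ends → Sectional Mixing and Full Warm-up overlap.
Strings Mixing starts after Sectional Mixing ends.
Strings Mixing starts before Full Warm-up ends → Full Warm-up and Strings Mixing overlap.

Brass Tracking & Dress Take, Brass Tracking & Percussion Block, Dress Soundcheck & Sectional Mixing, Full Warm-up & Sectional Mixing, Full Warm-up & Strings Mixing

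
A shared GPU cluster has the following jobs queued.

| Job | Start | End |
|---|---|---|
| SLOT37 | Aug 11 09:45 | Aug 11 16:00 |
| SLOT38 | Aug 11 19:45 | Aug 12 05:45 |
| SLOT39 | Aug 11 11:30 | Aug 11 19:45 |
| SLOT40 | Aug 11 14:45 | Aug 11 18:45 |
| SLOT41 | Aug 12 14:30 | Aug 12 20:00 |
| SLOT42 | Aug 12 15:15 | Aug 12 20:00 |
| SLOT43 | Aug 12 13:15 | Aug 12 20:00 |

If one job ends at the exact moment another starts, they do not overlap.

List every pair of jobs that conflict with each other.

SLOT37 & SLOT39, SLOT37 & SLOT40, SLOT39 & SLOT40, SLOT41 & SLOT42, SLOT41 & SLOT43, SLOT42 & SLOT43

Two intervals overlap when each starts before the other ends.
Sorted by start: SLOT37, SLOT39, SLOT40, SLOT38, SLOT43, SLOT41, SLOT42.
SLOT39 starts before SLOT37 ends → SLOT37 and SLOT39 overlap.
SLOT40 starts before SLOT37 ends → SLOT37 and SLOT40 overlap.
SLOT38 starts after SLOT37 ends; SLOT37 is clear from here.
SLOT40 starts before SLOT39 ends → SLOT39 and SLOT40 overlap.
SLOT38 starts exactly when SLOT39 ends (back-to-back, no overlap); SLOT39 is clear from here.
SLOT38 starts after SLOT40 ends; SLOT40 is clear from here.
SLOT43 starts after SLOT38 ends; SLOT38 is clear from here.
SLOT41 starts before SLOT43 ends → SLOT43 and SLOT41 overlap.
SLOT42 starts before SLOT43 ends → SLOT43 and SLOT42 overlap.
SLOT42 starts before SLOT41 ends → SLOT41 and SLOT42 overlap.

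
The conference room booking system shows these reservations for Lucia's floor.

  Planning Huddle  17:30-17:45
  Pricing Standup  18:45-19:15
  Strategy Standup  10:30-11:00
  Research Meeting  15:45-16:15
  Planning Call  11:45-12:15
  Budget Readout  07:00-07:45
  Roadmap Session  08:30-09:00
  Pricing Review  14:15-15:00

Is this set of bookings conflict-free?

Yes

Sorted by start: Budget Readout, Roadmap Session, Strategy Standup, Planning Call, Pricing Review, Research Meeting, Planning Huddle, Pricing Standup.
Roadmap Session starts after Budget Readout ends, so nothing later overlaps Budget Readout either.
Strategy Standup starts after Roadmap Session ends, so nothing later overlaps Roadmap Session either.
Planning Call starts after Strategy Standup ends, so nothing later overlaps Strategy Standup either.
Pricing Review starts after Planning Call ends, so nothing later overlaps Planning Call either.
Research Meeting starts after Pricing Review ends, so nothing later overlaps Pricing Review either.
Planning Huddle starts after Research Meeting ends, so nothing later overlaps Research Meeting either.
Pricing Standup starts after Planning Huddle ends.
Every pair is clear; the schedule has no overlaps.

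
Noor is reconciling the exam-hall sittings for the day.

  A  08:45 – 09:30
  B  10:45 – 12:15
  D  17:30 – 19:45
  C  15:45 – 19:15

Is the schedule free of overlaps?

Sorted by start: A, B, C, D.
B starts after A ends — done with A.
C starts after B ends — done with B.
D starts before C ends → C and D overlap.
That's a conflict, so the schedule is not conflict-free.

No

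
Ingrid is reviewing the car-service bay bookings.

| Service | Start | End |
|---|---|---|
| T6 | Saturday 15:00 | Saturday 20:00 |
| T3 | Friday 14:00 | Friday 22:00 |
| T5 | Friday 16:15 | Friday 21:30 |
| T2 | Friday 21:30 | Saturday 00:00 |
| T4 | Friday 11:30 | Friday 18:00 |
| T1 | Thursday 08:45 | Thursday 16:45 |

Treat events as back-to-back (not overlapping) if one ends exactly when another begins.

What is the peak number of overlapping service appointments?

3

Walk through starts and ends in time order (an end at T is processed before a start at T):
Thursday 08:45 start T1 → 1
Thursday 16:45 end T1 → 0
Friday 11:30 start T4 → 1
Friday 14:00 start T3 → 2
Friday 16:15 start T5 → 3
Friday 18:00 end T4 → 2
Friday 21:30 end T5 → 1
Friday 21:30 start T2 → 2
Friday 22:00 end T3 → 1
Saturday 00:00 end T2 → 0
Saturday 15:00 start T6 → 1
Saturday 20:00 end T6 → 0
Peak is 3, at Friday 16:15 (T3, T4, T5).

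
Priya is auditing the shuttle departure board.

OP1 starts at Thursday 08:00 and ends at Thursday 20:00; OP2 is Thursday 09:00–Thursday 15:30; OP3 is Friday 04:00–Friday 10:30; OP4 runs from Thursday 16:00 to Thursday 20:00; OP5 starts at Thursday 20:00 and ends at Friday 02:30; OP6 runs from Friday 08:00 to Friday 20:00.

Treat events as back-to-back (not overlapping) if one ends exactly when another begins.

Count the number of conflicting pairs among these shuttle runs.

Sorted by start: OP1, OP2, OP4, OP5, OP3, OP6.
OP2 starts before OP1 ends → OP1 and OP2 overlap.
OP4 starts before OP1 ends → OP1 and OP4 overlap.
OP5 starts exactly when OP1 ends (back-to-back, no overlap); OP1 is clear from here.
OP4 starts after OP2 ends; OP2 is clear from here.
OP5 starts exactly when OP4 ends (back-to-back, no overlap); OP4 is clear from here.
OP3 starts after OP5 ends; OP5 is clear from here.
OP6 starts before OP3 ends → OP3 and OP6 overlap.
Overlapping pairs: OP1 & OP2, OP1 & OP4, OP3 & OP6 — 3 in total.

3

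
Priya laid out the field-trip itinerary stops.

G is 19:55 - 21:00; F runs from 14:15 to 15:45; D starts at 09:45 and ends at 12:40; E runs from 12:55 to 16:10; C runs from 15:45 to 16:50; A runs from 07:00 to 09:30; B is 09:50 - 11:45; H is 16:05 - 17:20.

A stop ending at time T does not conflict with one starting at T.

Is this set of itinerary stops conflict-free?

Check each pair: they overlap iff neither finishes before the other starts.
Sorted by start: A, D, B, E, F, C, H, G.
D starts after A ends — done with A.
B starts before D ends → D and B overlap.
That's a conflict, so the schedule is not conflict-free.

No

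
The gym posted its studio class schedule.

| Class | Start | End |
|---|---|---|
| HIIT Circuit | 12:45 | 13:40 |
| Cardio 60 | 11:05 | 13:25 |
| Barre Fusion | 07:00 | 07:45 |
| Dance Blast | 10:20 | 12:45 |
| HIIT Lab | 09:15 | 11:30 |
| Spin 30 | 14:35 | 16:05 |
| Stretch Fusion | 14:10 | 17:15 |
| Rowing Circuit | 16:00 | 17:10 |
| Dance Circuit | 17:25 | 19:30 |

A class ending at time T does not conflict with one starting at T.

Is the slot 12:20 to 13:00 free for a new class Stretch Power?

Barre Fusion: ends 07:45 at or before Stretch Power starts 12:20 → clear.
HIIT Lab: ends 11:30 at or before Stretch Power starts 12:20 → clear.
Dance Blast: starts 10:20 before Stretch Power ends 13:00, and ends 12:45 after Stretch Power starts 12:20 → overlap.
Cardio 60: starts 11:05 before Stretch Power ends 13:00, and ends 13:25 after Stretch Power starts 12:20 → overlap.
HIIT Circuit: starts 12:45 before Stretch Power ends 13:00, and ends 13:40 after Stretch Power starts 12:20 → overlap.
Stretch Fusion: starts 14:10 at or after Stretch Power ends 13:00 → clear.
Spin 30: starts 14:35 at or after Stretch Power ends 13:00 → clear.
Rowing Circuit: starts 16:00 at or after Stretch Power ends 13:00 → clear.
Dance Circuit: starts 17:25 at or after Stretch Power ends 13:00 → clear.
Stretch Power overlaps Cardio 60, Dance Blast, HIIT Circuit.

No — it overlaps Cardio 60, Dance Blast, HIIT Circuit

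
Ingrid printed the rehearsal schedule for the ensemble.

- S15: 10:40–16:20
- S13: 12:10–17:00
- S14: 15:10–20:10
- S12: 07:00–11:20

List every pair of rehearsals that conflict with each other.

S12 & S15, S13 & S14, S13 & S15, S14 & S15

Sorted by start: S12, S15, S13, S14.
S15 starts before S12 ends → S12 and S15 overlap.
S13 starts after S12 ends — done with S12.
S13 starts before S15 ends → S15 and S13 overlap.
S14 starts before S15 ends → S15 and S14 overlap.
S14 starts before S13 ends → S13 and S14 overlap.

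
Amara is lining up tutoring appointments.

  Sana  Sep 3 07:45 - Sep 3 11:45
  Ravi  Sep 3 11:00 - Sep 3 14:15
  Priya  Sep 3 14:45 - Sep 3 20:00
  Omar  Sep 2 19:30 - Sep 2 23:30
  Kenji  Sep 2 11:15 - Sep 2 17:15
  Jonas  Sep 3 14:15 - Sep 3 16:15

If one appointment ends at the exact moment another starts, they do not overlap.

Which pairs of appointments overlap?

Jonas & Priya, Ravi & Sana

Sorted by start: Kenji, Omar, Sana, Ravi, Jonas, Priya.
Omar starts after Kenji ends; Kenji is clear from here.
Sana starts after Omar ends; Omar is clear from here.
Ravi starts before Sana ends → Sana and Ravi overlap.
Jonas starts after Sana ends; Sana is clear from here.
Jonas starts exactly when Ravi ends (back-to-back, no overlap); Ravi is clear from here.
Priya starts before Jonas ends → Jonas and Priya overlap.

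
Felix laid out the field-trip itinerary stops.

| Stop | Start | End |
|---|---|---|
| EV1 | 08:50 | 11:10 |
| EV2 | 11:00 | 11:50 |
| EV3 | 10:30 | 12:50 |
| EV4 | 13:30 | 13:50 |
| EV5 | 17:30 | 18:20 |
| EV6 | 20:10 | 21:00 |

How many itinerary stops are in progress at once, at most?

Sort all start/end points and keep a running count:
08:50 start EV1 → 1
10:30 start EV3 → 2
11:00 start EV2 → 3
11:10 end EV1 → 2
11:50 end EV2 → 1
12:50 end EV3 → 0
13:30 start EV4 → 1
13:50 end EV4 → 0
17:30 start EV5 → 1
18:20 end EV5 → 0
20:10 start EV6 → 1
21:00 end EV6 → 0
Peak is 3, at 11:00 (EV1, EV2, EV3).

3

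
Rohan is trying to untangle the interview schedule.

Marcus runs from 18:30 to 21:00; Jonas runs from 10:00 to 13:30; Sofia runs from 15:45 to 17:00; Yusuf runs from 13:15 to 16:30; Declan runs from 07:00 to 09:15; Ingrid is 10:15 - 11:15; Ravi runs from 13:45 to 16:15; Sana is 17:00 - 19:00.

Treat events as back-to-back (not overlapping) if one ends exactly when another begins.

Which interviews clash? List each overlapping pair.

Ingrid & Jonas, Jonas & Yusuf, Marcus & Sana, Ravi & Sofia, Ravi & Yusuf, Sofia & Yusuf

Two intervals overlap when each starts before the other ends.
Sorted by start: Declan, Jonas, Ingrid, Yusuf, Ravi, Sofia, Sana, Marcus.
Jonas starts after Declan ends, so nothing later overlaps Declan either.
Ingrid starts before Jonas ends → Jonas and Ingrid overlap.
Yusuf starts before Jonas ends → Jonas and Yusuf overlap.
Ravi starts after Jonas ends, so nothing later overlaps Jonas either.
Yusuf starts after Ingrid ends, so nothing later overlaps Ingrid either.
Ravi starts before Yusuf ends → Yusuf and Ravi overlap.
Sofia starts before Yusuf ends → Yusuf and Sofia overlap.
Sana starts after Yusuf ends, so nothing later overlaps Yusuf either.
Sofia starts before Ravi ends → Ravi and Sofia overlap.
Sana starts after Ravi ends, so nothing later overlaps Ravi either.
Sana starts exactly when Sofia ends (back-to-back, no overlap), so nothing later overlaps Sofia either.
Marcus starts before Sana ends → Sana and Marcus overlap.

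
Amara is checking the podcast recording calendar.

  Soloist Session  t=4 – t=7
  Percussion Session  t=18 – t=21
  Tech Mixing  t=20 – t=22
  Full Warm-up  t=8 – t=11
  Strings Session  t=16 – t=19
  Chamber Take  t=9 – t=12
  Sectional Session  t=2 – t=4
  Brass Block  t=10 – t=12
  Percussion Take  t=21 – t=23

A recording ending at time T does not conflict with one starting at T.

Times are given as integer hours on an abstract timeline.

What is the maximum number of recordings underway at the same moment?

3

Sort all start/end points and keep a running count:
t=2 start Sectional Session → 1
t=4 end Sectional Session → 0
t=4 start Soloist Session → 1
t=7 end Soloist Session → 0
t=8 start Full Warm-up → 1
t=9 start Chamber Take → 2
t=10 start Brass Block → 3
t=11 end Full Warm-up → 2
t=12 end Brass Block → 1
t=12 end Chamber Take → 0
t=16 start Strings Session → 1
t=18 start Percussion Session → 2
t=19 end Strings Session → 1
t=20 start Tech Mixing → 2
t=21 end Percussion Session → 1
t=21 start Percussion Take → 2
t=22 end Tech Mixing → 1
t=23 end Percussion Take → 0
Peak is 3, at t=10 (Brass Block, Chamber Take, Full Warm-up).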